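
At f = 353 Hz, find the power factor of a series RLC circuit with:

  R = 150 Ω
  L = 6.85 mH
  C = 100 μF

Step 1 — Angular frequency: ω = 2π·f = 2π·353 = 2218 rad/s.
Step 2 — Component impedances:
  R: Z = R = 150 Ω
  L: Z = jωL = j·2218·0.00685 = 0 + j15.19 Ω
  C: Z = 1/(jωC) = -j/(ω·C) = 0 - j4.509 Ω
Step 3 — Series combination: Z_total = R + L + C = 150 + j10.68 Ω = 150.4∠4.1° Ω.
Step 4 — Power factor: PF = cos(φ) = Re(Z)/|Z| = 150/150.38 = 0.9975.
Step 5 — Type: Im(Z) = 10.68 ⇒ lagging (phase φ = 4.1°).

PF = 0.9975 (lagging, φ = 4.1°)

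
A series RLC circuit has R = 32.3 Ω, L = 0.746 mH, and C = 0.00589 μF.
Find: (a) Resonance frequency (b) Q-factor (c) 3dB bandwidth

Step 1 — Resonance: ω₀ = 1/√(LC) = 1/√(0.000746·5.89e-09) = 4.771e+05 rad/s.
Step 2 — f₀ = ω₀/(2π) = 7.593e+04 Hz.
Step 3 — Series Q: Q = ω₀L/R = 4.771e+05·0.000746/32.3 = 11.02.
Step 4 — Bandwidth: Δω = ω₀/Q = 4.33e+04 rad/s; BW = Δω/(2π) = 6891 Hz.

(a) f₀ = 7.593e+04 Hz  (b) Q = 11.02  (c) BW = 6891 Hz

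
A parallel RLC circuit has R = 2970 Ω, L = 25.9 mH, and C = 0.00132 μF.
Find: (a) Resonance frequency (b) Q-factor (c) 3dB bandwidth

Step 1 — Resonance: ω₀ = 1/√(LC) = 1/√(0.0259·1.32e-09) = 1.71e+05 rad/s.
Step 2 — f₀ = ω₀/(2π) = 2.722e+04 Hz.
Step 3 — Parallel Q: Q = R/(ω₀L) = 2970/(1.71e+05·0.0259) = 0.6705.
Step 4 — Bandwidth: Δω = ω₀/Q = 2.551e+05 rad/s; BW = Δω/(2π) = 4.06e+04 Hz.

(a) f₀ = 2.722e+04 Hz  (b) Q = 0.6705  (c) BW = 4.06e+04 Hz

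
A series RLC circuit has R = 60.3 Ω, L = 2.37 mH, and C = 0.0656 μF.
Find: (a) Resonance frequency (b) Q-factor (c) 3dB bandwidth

Step 1 — Resonance: ω₀ = 1/√(LC) = 1/√(0.00237·6.56e-08) = 8.02e+04 rad/s.
Step 2 — f₀ = ω₀/(2π) = 1.276e+04 Hz.
Step 3 — Series Q: Q = ω₀L/R = 8.02e+04·0.00237/60.3 = 3.152.
Step 4 — Bandwidth: Δω = ω₀/Q = 2.544e+04 rad/s; BW = Δω/(2π) = 4049 Hz.

(a) f₀ = 1.276e+04 Hz  (b) Q = 3.152  (c) BW = 4049 Hz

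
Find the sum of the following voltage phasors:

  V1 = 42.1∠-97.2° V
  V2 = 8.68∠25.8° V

Step 1 — Convert each phasor to rectangular form:
  V1 = 42.1·(cos(-97.2°) + j·sin(-97.2°)) = -5.277 - j41.77 V
  V2 = 8.68·(cos(25.8°) + j·sin(25.8°)) = 7.815 + j3.778 V
Step 2 — Sum components: V_total = 2.538 - j37.99 V.
Step 3 — Convert to polar: |V_total| = 38.07 V, ∠V_total = -86.2°.

V_total = 38.07∠-86.2° V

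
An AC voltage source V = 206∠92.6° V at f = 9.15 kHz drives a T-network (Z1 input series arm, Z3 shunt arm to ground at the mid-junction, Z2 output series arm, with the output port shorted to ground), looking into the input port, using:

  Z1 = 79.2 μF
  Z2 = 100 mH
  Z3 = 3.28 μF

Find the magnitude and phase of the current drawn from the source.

Step 1 — Angular frequency: ω = 2π·f = 2π·9150 = 5.749e+04 rad/s.
Step 2 — Component impedances:
  Z1: Z = 1/(jωC) = -j/(ω·C) = 0 - j0.2196 Ω
  Z2: Z = jωL = j·5.749e+04·0.1 = 0 + j5749 Ω
  Z3: Z = 1/(jωC) = -j/(ω·C) = 0 - j5.303 Ω
Step 3 — With the output port shorted to ground, the output series arm Z2 runs from the junction to ground; the shunt arm Z3 also runs from the junction to ground. They appear in parallel: Z3 || Z2 = 0 - j5.308 Ω.
Step 4 — Series with input arm Z1: Z_in = Z1 + (Z3 || Z2) = 0 - j5.528 Ω = 5.528∠-90.0° Ω.
Step 5 — Source phasor: V = 206∠92.6° V = -9.345 + j205.8 V.
Step 6 — Ohm's law: I = V / Z_total = (-9.345 + j205.8) / (0 - j5.528) = -37.23 - j1.691 A.
Step 7 — Convert to polar: |I| = 37.27 A, ∠I = -177.4°.

I = 37.27∠-177.4° A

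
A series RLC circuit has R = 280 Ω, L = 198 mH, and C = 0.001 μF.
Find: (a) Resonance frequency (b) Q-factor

Step 1 — Resonance condition Im(Z)=0 gives ω₀ = 1/√(LC).
Step 2 — ω₀ = 1/√(0.198·1e-09) = 7.107e+04 rad/s.
Step 3 — f₀ = ω₀/(2π) = 1.131e+04 Hz.
Step 4 — Series Q: Q = ω₀L/R = 7.107e+04·0.198/280 = 50.25.

(a) f₀ = 1.131e+04 Hz  (b) Q = 50.25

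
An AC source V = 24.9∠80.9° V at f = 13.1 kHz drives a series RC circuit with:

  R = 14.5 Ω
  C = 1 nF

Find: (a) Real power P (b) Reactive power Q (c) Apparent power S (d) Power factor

Step 1 — Angular frequency: ω = 2π·f = 2π·1.31e+04 = 8.231e+04 rad/s.
Step 2 — Component impedances:
  R: Z = R = 14.5 Ω
  C: Z = 1/(jωC) = -j/(ω·C) = 0 - j1.215e+04 Ω
Step 3 — Series combination: Z_total = R + C = 14.5 - j1.215e+04 Ω = 1.215e+04∠-89.9° Ω.
Step 4 — Source phasor: V = 24.9∠80.9° V = 3.938 + j24.59 V.
Step 5 — Current: I = V / Z = -0.002023 + j0.0003266 A = 0.00205∠170.8° A.
Step 6 — Complex power: S = V·I* = 6.091e-05 - j0.05103 VA.
Step 7 — Real power: P = Re(S) = 6.091e-05 W.
Step 8 — Reactive power: Q = Im(S) = -0.05103 VAR.
Step 9 — Apparent power: |S| = 0.05103 VA.
Step 10 — Power factor: PF = P/|S| = 0.001193 (leading).

(a) P = 6.091e-05 W  (b) Q = -0.05103 VAR  (c) S = 0.05103 VA  (d) PF = 0.001193 (leading)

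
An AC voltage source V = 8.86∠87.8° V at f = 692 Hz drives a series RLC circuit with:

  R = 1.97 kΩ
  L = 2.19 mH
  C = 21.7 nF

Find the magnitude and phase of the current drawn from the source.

Step 1 — Angular frequency: ω = 2π·f = 2π·692 = 4348 rad/s.
Step 2 — Component impedances:
  R: Z = R = 1970 Ω
  L: Z = jωL = j·4348·0.00219 = 0 + j9.522 Ω
  C: Z = 1/(jωC) = -j/(ω·C) = 0 - j1.06e+04 Ω
Step 3 — Series combination: Z_total = R + L + C = 1970 - j1.059e+04 Ω = 1.077e+04∠-79.5° Ω.
Step 4 — Source phasor: V = 8.86∠87.8° V = 0.3401 + j8.853 V.
Step 5 — Ohm's law: I = V / Z_total = (0.3401 + j8.853) / (1970 - j1.059e+04) = -0.0008023 + j0.0001814 A.
Step 6 — Convert to polar: |I| = 0.0008226 A, ∠I = 167.3°.

I = 0.0008226∠167.3° A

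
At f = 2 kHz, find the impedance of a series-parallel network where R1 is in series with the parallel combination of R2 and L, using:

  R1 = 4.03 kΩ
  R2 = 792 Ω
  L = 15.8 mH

Step 1 — Angular frequency: ω = 2π·f = 2π·2000 = 1.257e+04 rad/s.
Step 2 — Component impedances:
  R1: Z = R = 4030 Ω
  R2: Z = R = 792 Ω
  L: Z = jωL = j·1.257e+04·0.0158 = 0 + j198.5 Ω
Step 3 — Parallel branch: R2 || L = 1/(1/R2 + 1/L) = 46.83 + j186.8 Ω.
Step 4 — Series with R1: Z_total = R1 + (R2 || L) = 4077 + j186.8 Ω = 4081∠2.6° Ω.

Z = 4077 + j186.8 Ω = 4081∠2.6° Ω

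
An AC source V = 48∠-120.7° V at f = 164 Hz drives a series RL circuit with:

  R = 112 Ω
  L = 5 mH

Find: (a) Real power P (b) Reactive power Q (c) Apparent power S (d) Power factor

Step 1 — Angular frequency: ω = 2π·f = 2π·164 = 1030 rad/s.
Step 2 — Component impedances:
  R: Z = R = 112 Ω
  L: Z = jωL = j·1030·0.005 = 0 + j5.152 Ω
Step 3 — Series combination: Z_total = R + L = 112 + j5.152 Ω = 112.1∠2.6° Ω.
Step 4 — Source phasor: V = 48∠-120.7° V = -24.51 - j41.27 V.
Step 5 — Current: I = V / Z = -0.2353 - j0.3577 A = 0.4281∠-123.3° A.
Step 6 — Complex power: S = V·I* = 20.53 + j0.9443 VA.
Step 7 — Real power: P = Re(S) = 20.53 W.
Step 8 — Reactive power: Q = Im(S) = 0.9443 VAR.
Step 9 — Apparent power: |S| = 20.55 VA.
Step 10 — Power factor: PF = P/|S| = 0.9989 (lagging).

(a) P = 20.53 W  (b) Q = 0.9443 VAR  (c) S = 20.55 VA  (d) PF = 0.9989 (lagging)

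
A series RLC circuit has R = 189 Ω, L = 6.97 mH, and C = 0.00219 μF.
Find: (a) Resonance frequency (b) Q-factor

Step 1 — Resonance condition Im(Z)=0 gives ω₀ = 1/√(LC).
Step 2 — ω₀ = 1/√(0.00697·2.19e-09) = 2.56e+05 rad/s.
Step 3 — f₀ = ω₀/(2π) = 4.074e+04 Hz.
Step 4 — Series Q: Q = ω₀L/R = 2.56e+05·0.00697/189 = 9.439.

(a) f₀ = 4.074e+04 Hz  (b) Q = 9.439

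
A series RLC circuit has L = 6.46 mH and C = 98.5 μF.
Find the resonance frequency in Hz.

Step 1 — Resonance condition Im(Z)=0 gives ω₀ = 1/√(LC).
Step 2 — ω₀ = 1/√(0.00646·9.85e-05) = 1254 rad/s.
Step 3 — f₀ = ω₀/(2π) = 199.5 Hz.

f₀ = 199.5 Hz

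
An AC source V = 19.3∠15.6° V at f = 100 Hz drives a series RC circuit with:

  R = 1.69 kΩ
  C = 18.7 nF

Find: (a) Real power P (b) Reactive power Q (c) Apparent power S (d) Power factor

Step 1 — Angular frequency: ω = 2π·f = 2π·100 = 628.3 rad/s.
Step 2 — Component impedances:
  R: Z = R = 1690 Ω
  C: Z = 1/(jωC) = -j/(ω·C) = 0 - j8.511e+04 Ω
Step 3 — Series combination: Z_total = R + C = 1690 - j8.511e+04 Ω = 8.513e+04∠-88.9° Ω.
Step 4 — Source phasor: V = 19.3∠15.6° V = 18.59 + j5.19 V.
Step 5 — Current: I = V / Z = -5.662e-05 + j0.0002195 A = 0.0002267∠104.5° A.
Step 6 — Complex power: S = V·I* = 8.687e-05 - j0.004375 VA.
Step 7 — Real power: P = Re(S) = 8.687e-05 W.
Step 8 — Reactive power: Q = Im(S) = -0.004375 VAR.
Step 9 — Apparent power: |S| = 0.004376 VA.
Step 10 — Power factor: PF = P/|S| = 0.01985 (leading).

(a) P = 8.687e-05 W  (b) Q = -0.004375 VAR  (c) S = 0.004376 VA  (d) PF = 0.01985 (leading)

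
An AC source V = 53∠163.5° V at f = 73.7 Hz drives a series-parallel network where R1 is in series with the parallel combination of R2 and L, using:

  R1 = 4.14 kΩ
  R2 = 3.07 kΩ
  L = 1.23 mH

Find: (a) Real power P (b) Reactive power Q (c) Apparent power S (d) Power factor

Step 1 — Angular frequency: ω = 2π·f = 2π·73.7 = 463.1 rad/s.
Step 2 — Component impedances:
  R1: Z = R = 4140 Ω
  R2: Z = R = 3070 Ω
  L: Z = jωL = j·463.1·0.00123 = 0 + j0.5696 Ω
Step 3 — Parallel branch: R2 || L = 1/(1/R2 + 1/L) = 0.0001057 + j0.5696 Ω.
Step 4 — Series with R1: Z_total = R1 + (R2 || L) = 4140 + j0.5696 Ω = 4140∠0.0° Ω.
Step 5 — Source phasor: V = 53∠163.5° V = -50.82 + j15.05 V.
Step 6 — Current: I = V / Z = -0.01227 + j0.003638 A = 0.0128∠163.5° A.
Step 7 — Complex power: S = V·I* = 0.6785 + j9.335e-05 VA.
Step 8 — Real power: P = Re(S) = 0.6785 W.
Step 9 — Reactive power: Q = Im(S) = 9.335e-05 VAR.
Step 10 — Apparent power: |S| = 0.6785 VA.
Step 11 — Power factor: PF = P/|S| = 1 (lagging).

(a) P = 0.6785 W  (b) Q = 9.335e-05 VAR  (c) S = 0.6785 VA  (d) PF = 1 (lagging)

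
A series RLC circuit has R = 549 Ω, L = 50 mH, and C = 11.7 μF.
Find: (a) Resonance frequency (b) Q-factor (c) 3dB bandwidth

Step 1 — Resonance: ω₀ = 1/√(LC) = 1/√(0.05·1.17e-05) = 1307 rad/s.
Step 2 — f₀ = ω₀/(2π) = 208.1 Hz.
Step 3 — Series Q: Q = ω₀L/R = 1307·0.05/549 = 0.1191.
Step 4 — Bandwidth: Δω = ω₀/Q = 1.098e+04 rad/s; BW = Δω/(2π) = 1748 Hz.

(a) f₀ = 208.1 Hz  (b) Q = 0.1191  (c) BW = 1748 Hz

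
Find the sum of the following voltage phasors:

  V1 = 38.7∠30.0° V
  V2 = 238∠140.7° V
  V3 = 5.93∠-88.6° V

Step 1 — Convert each phasor to rectangular form:
  V1 = 38.7·(cos(30.0°) + j·sin(30.0°)) = 33.52 + j19.35 V
  V2 = 238·(cos(140.7°) + j·sin(140.7°)) = -184.2 + j150.7 V
  V3 = 5.93·(cos(-88.6°) + j·sin(-88.6°)) = 0.1449 - j5.928 V
Step 2 — Sum components: V_total = -150.5 + j164.2 V.
Step 3 — Convert to polar: |V_total| = 222.7 V, ∠V_total = 132.5°.

V_total = 222.7∠132.5° V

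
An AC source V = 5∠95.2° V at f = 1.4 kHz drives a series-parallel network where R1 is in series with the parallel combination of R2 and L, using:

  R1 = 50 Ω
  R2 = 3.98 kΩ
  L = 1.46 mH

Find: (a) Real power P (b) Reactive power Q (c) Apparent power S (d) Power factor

Step 1 — Angular frequency: ω = 2π·f = 2π·1400 = 8796 rad/s.
Step 2 — Component impedances:
  R1: Z = R = 50 Ω
  R2: Z = R = 3980 Ω
  L: Z = jωL = j·8796·0.00146 = 0 + j12.84 Ω
Step 3 — Parallel branch: R2 || L = 1/(1/R2 + 1/L) = 0.04144 + j12.84 Ω.
Step 4 — Series with R1: Z_total = R1 + (R2 || L) = 50.04 + j12.84 Ω = 51.66∠14.4° Ω.
Step 5 — Source phasor: V = 5∠95.2° V = -0.4532 + j4.979 V.
Step 6 — Current: I = V / Z = 0.01546 + j0.09554 A = 0.09678∠80.8° A.
Step 7 — Complex power: S = V·I* = 0.4687 + j0.1203 VA.
Step 8 — Real power: P = Re(S) = 0.4687 W.
Step 9 — Reactive power: Q = Im(S) = 0.1203 VAR.
Step 10 — Apparent power: |S| = 0.4839 VA.
Step 11 — Power factor: PF = P/|S| = 0.9686 (lagging).

(a) P = 0.4687 W  (b) Q = 0.1203 VAR  (c) S = 0.4839 VA  (d) PF = 0.9686 (lagging)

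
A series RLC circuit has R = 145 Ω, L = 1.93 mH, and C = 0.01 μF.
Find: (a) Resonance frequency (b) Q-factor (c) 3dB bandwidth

Step 1 — Resonance condition Im(Z)=0 gives ω₀ = 1/√(LC).
Step 2 — ω₀ = 1/√(0.00193·1e-08) = 2.276e+05 rad/s.
Step 3 — f₀ = ω₀/(2π) = 3.623e+04 Hz.
Step 4 — Series Q: Q = ω₀L/R = 2.276e+05·0.00193/145 = 3.03.
Step 5 — 3dB bandwidth: Δω = ω₀/Q = 7.513e+04 rad/s; BW = Δω/(2π) = 1.196e+04 Hz.

(a) f₀ = 3.623e+04 Hz  (b) Q = 3.03  (c) BW = 1.196e+04 Hz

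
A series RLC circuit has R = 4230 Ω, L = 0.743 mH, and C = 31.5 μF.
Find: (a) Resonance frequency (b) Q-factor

Step 1 — Resonance condition Im(Z)=0 gives ω₀ = 1/√(LC).
Step 2 — ω₀ = 1/√(0.000743·3.15e-05) = 6537 rad/s.
Step 3 — f₀ = ω₀/(2π) = 1040 Hz.
Step 4 — Series Q: Q = ω₀L/R = 6537·0.000743/4230 = 0.001148.

(a) f₀ = 1040 Hz  (b) Q = 0.001148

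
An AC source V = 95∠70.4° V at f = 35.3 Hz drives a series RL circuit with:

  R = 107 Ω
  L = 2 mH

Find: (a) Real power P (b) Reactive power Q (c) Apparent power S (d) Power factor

Step 1 — Angular frequency: ω = 2π·f = 2π·35.3 = 221.8 rad/s.
Step 2 — Component impedances:
  R: Z = R = 107 Ω
  L: Z = jωL = j·221.8·0.002 = 0 + j0.4436 Ω
Step 3 — Series combination: Z_total = R + L = 107 + j0.4436 Ω = 107∠0.2° Ω.
Step 4 — Source phasor: V = 95∠70.4° V = 31.87 + j89.5 V.
Step 5 — Current: I = V / Z = 0.3013 + j0.8352 A = 0.8878∠70.2° A.
Step 6 — Complex power: S = V·I* = 84.34 + j0.3497 VA.
Step 7 — Real power: P = Re(S) = 84.34 W.
Step 8 — Reactive power: Q = Im(S) = 0.3497 VAR.
Step 9 — Apparent power: |S| = 84.35 VA.
Step 10 — Power factor: PF = P/|S| = 1 (lagging).

(a) P = 84.34 W  (b) Q = 0.3497 VAR  (c) S = 84.35 VA  (d) PF = 1 (lagging)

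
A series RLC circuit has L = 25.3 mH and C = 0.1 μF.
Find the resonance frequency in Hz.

Step 1 — Resonance condition Im(Z)=0 gives ω₀ = 1/√(LC).
Step 2 — ω₀ = 1/√(0.0253·1e-07) = 1.988e+04 rad/s.
Step 3 — f₀ = ω₀/(2π) = 3164 Hz.

f₀ = 3164 Hz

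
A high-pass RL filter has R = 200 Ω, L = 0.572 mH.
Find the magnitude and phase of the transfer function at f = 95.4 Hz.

Step 1 — Angular frequency: ω = 2π·95.4 = 599.4 rad/s.
Step 2 — Transfer function: H(jω) = jωL/(R + jωL).
Step 3 — Numerator jωL = j·0.3429; denominator R + jωL = 200 + j0.3429.
Step 4 — H = 2.939e-06 + j0.001714.
Step 5 — Magnitude: |H| = 0.001714 (-55.3 dB); phase: φ = 89.9°.

|H| = 0.001714 (-55.3 dB), φ = 89.9°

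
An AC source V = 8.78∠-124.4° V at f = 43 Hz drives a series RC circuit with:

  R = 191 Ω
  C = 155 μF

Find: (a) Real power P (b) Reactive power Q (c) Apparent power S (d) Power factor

Step 1 — Angular frequency: ω = 2π·f = 2π·43 = 270.2 rad/s.
Step 2 — Component impedances:
  R: Z = R = 191 Ω
  C: Z = 1/(jωC) = -j/(ω·C) = 0 - j23.88 Ω
Step 3 — Series combination: Z_total = R + C = 191 - j23.88 Ω = 192.5∠-7.1° Ω.
Step 4 — Source phasor: V = 8.78∠-124.4° V = -4.96 - j7.244 V.
Step 5 — Current: I = V / Z = -0.0209 - j0.04054 A = 0.04561∠-117.3° A.
Step 6 — Complex power: S = V·I* = 0.3974 - j0.04968 VA.
Step 7 — Real power: P = Re(S) = 0.3974 W.
Step 8 — Reactive power: Q = Im(S) = -0.04968 VAR.
Step 9 — Apparent power: |S| = 0.4005 VA.
Step 10 — Power factor: PF = P/|S| = 0.9923 (leading).

(a) P = 0.3974 W  (b) Q = -0.04968 VAR  (c) S = 0.4005 VA  (d) PF = 0.9923 (leading)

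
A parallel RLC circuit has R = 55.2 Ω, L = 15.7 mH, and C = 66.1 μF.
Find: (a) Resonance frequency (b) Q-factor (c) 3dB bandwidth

Step 1 — Resonance: ω₀ = 1/√(LC) = 1/√(0.0157·6.61e-05) = 981.6 rad/s.
Step 2 — f₀ = ω₀/(2π) = 156.2 Hz.
Step 3 — Parallel Q: Q = R/(ω₀L) = 55.2/(981.6·0.0157) = 3.582.
Step 4 — Bandwidth: Δω = ω₀/Q = 274.1 rad/s; BW = Δω/(2π) = 43.62 Hz.

(a) f₀ = 156.2 Hz  (b) Q = 3.582  (c) BW = 43.62 Hz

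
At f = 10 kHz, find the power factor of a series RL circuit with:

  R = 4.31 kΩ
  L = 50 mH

Step 1 — Angular frequency: ω = 2π·f = 2π·1e+04 = 6.283e+04 rad/s.
Step 2 — Component impedances:
  R: Z = R = 4310 Ω
  L: Z = jωL = j·6.283e+04·0.05 = 0 + j3142 Ω
Step 3 — Series combination: Z_total = R + L = 4310 + j3142 Ω = 5333∠36.1° Ω.
Step 4 — Power factor: PF = cos(φ) = Re(Z)/|Z| = 4310/5333.5 = 0.8081.
Step 5 — Type: Im(Z) = 3142 ⇒ lagging (phase φ = 36.1°).

PF = 0.8081 (lagging, φ = 36.1°)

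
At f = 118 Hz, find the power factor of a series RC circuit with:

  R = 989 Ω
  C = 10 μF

Step 1 — Angular frequency: ω = 2π·f = 2π·118 = 741.4 rad/s.
Step 2 — Component impedances:
  R: Z = R = 989 Ω
  C: Z = 1/(jωC) = -j/(ω·C) = 0 - j134.9 Ω
Step 3 — Series combination: Z_total = R + C = 989 - j134.9 Ω = 998.2∠-7.8° Ω.
Step 4 — Power factor: PF = cos(φ) = Re(Z)/|Z| = 989/998.2 = 0.9908.
Step 5 — Type: Im(Z) = -134.9 ⇒ leading (phase φ = -7.8°).

PF = 0.9908 (leading, φ = -7.8°)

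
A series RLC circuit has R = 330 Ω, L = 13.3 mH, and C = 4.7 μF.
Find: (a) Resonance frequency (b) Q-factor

Step 1 — Resonance condition Im(Z)=0 gives ω₀ = 1/√(LC).
Step 2 — ω₀ = 1/√(0.0133·4.7e-06) = 4000 rad/s.
Step 3 — f₀ = ω₀/(2π) = 636.6 Hz.
Step 4 — Series Q: Q = ω₀L/R = 4000·0.0133/330 = 0.1612.

(a) f₀ = 636.6 Hz  (b) Q = 0.1612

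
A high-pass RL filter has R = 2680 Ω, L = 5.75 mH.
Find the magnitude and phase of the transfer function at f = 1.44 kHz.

Step 1 — Angular frequency: ω = 2π·1440 = 9048 rad/s.
Step 2 — Transfer function: H(jω) = jωL/(R + jωL).
Step 3 — Numerator jωL = j·52.02; denominator R + jωL = 2680 + j52.02.
Step 4 — H = 0.0003767 + j0.0194.
Step 5 — Magnitude: |H| = 0.01941 (-34.2 dB); phase: φ = 88.9°.

|H| = 0.01941 (-34.2 dB), φ = 88.9°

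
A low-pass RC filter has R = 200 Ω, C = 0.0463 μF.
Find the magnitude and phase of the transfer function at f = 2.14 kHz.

Step 1 — Angular frequency: ω = 2π·2140 = 1.345e+04 rad/s.
Step 2 — Transfer function: H(jω) = 1/(1 + jωRC).
Step 3 — Denominator: 1 + jωRC = 1 + j·1.345e+04·200·4.63e-08 = 1 + j0.1245.
Step 4 — H = 0.9847 - j0.1226.
Step 5 — Magnitude: |H| = 0.9923 (-0.1 dB); phase: φ = -7.1°.

|H| = 0.9923 (-0.1 dB), φ = -7.1°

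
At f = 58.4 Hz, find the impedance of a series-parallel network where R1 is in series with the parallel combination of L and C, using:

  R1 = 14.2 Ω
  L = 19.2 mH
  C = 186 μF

Step 1 — Angular frequency: ω = 2π·f = 2π·58.4 = 366.9 rad/s.
Step 2 — Component impedances:
  R1: Z = R = 14.2 Ω
  L: Z = jωL = j·366.9·0.0192 = 0 + j7.045 Ω
  C: Z = 1/(jωC) = -j/(ω·C) = 0 - j14.65 Ω
Step 3 — Parallel branch: L || C = 1/(1/L + 1/C) = 0 + j13.57 Ω.
Step 4 — Series with R1: Z_total = R1 + (L || C) = 14.2 + j13.57 Ω = 19.64∠43.7° Ω.

Z = 14.2 + j13.57 Ω = 19.64∠43.7° Ω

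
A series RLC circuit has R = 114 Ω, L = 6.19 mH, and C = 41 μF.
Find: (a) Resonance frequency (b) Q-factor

Step 1 — Resonance condition Im(Z)=0 gives ω₀ = 1/√(LC).
Step 2 — ω₀ = 1/√(0.00619·4.1e-05) = 1985 rad/s.
Step 3 — f₀ = ω₀/(2π) = 315.9 Hz.
Step 4 — Series Q: Q = ω₀L/R = 1985·0.00619/114 = 0.1078.

(a) f₀ = 315.9 Hz  (b) Q = 0.1078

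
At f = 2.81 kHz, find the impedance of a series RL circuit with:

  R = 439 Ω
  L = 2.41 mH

Step 1 — Angular frequency: ω = 2π·f = 2π·2810 = 1.766e+04 rad/s.
Step 2 — Component impedances:
  R: Z = R = 439 Ω
  L: Z = jωL = j·1.766e+04·0.00241 = 0 + j42.55 Ω
Step 3 — Series combination: Z_total = R + L = 439 + j42.55 Ω = 441.1∠5.5° Ω.

Z = 439 + j42.55 Ω = 441.1∠5.5° Ω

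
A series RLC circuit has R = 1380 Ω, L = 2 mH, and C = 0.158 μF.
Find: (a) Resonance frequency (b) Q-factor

Step 1 — Resonance condition Im(Z)=0 gives ω₀ = 1/√(LC).
Step 2 — ω₀ = 1/√(0.002·1.58e-07) = 5.625e+04 rad/s.
Step 3 — f₀ = ω₀/(2π) = 8953 Hz.
Step 4 — Series Q: Q = ω₀L/R = 5.625e+04·0.002/1380 = 0.08153.

(a) f₀ = 8953 Hz  (b) Q = 0.08153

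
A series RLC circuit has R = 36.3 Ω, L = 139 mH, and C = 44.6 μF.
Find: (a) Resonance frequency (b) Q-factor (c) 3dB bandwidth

Step 1 — Resonance: ω₀ = 1/√(LC) = 1/√(0.139·4.46e-05) = 401.6 rad/s.
Step 2 — f₀ = ω₀/(2π) = 63.92 Hz.
Step 3 — Series Q: Q = ω₀L/R = 401.6·0.139/36.3 = 1.538.
Step 4 — Bandwidth: Δω = ω₀/Q = 261.2 rad/s; BW = Δω/(2π) = 41.56 Hz.

(a) f₀ = 63.92 Hz  (b) Q = 1.538  (c) BW = 41.56 Hz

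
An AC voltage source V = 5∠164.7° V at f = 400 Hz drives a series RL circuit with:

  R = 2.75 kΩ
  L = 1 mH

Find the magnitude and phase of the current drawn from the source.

Step 1 — Angular frequency: ω = 2π·f = 2π·400 = 2513 rad/s.
Step 2 — Component impedances:
  R: Z = R = 2750 Ω
  L: Z = jωL = j·2513·0.001 = 0 + j2.513 Ω
Step 3 — Series combination: Z_total = R + L = 2750 + j2.513 Ω = 2750∠0.1° Ω.
Step 4 — Source phasor: V = 5∠164.7° V = -4.823 + j1.319 V.
Step 5 — Ohm's law: I = V / Z_total = (-4.823 + j1.319) / (2750 + j2.513) = -0.001753 + j0.0004814 A.
Step 6 — Convert to polar: |I| = 0.001818 A, ∠I = 164.6°.

I = 0.001818∠164.6° A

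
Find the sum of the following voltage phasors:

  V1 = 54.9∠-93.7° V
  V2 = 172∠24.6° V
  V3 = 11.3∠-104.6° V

Step 1 — Convert each phasor to rectangular form:
  V1 = 54.9·(cos(-93.7°) + j·sin(-93.7°)) = -3.543 - j54.79 V
  V2 = 172·(cos(24.6°) + j·sin(24.6°)) = 156.4 + j71.6 V
  V3 = 11.3·(cos(-104.6°) + j·sin(-104.6°)) = -2.848 - j10.94 V
Step 2 — Sum components: V_total = 150 + j5.88 V.
Step 3 — Convert to polar: |V_total| = 150.1 V, ∠V_total = 2.2°.

V_total = 150.1∠2.2° V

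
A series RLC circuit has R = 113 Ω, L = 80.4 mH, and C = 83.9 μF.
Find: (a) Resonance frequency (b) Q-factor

Step 1 — Resonance condition Im(Z)=0 gives ω₀ = 1/√(LC).
Step 2 — ω₀ = 1/√(0.0804·8.39e-05) = 385 rad/s.
Step 3 — f₀ = ω₀/(2π) = 61.28 Hz.
Step 4 — Series Q: Q = ω₀L/R = 385·0.0804/113 = 0.2739.

(a) f₀ = 61.28 Hz  (b) Q = 0.2739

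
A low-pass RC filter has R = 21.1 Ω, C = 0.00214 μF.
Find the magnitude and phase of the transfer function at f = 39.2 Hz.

Step 1 — Angular frequency: ω = 2π·39.2 = 246.3 rad/s.
Step 2 — Transfer function: H(jω) = 1/(1 + jωRC).
Step 3 — Denominator: 1 + jωRC = 1 + j·246.3·21.1·2.14e-09 = 1 + j1.112e-05.
Step 4 — H = 1 - j1.112e-05.
Step 5 — Magnitude: |H| = 1 (-0.0 dB); phase: φ = -0.0°.

|H| = 1 (-0.0 dB), φ = -0.0°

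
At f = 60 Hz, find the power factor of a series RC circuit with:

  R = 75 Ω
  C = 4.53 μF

Step 1 — Angular frequency: ω = 2π·f = 2π·60 = 377 rad/s.
Step 2 — Component impedances:
  R: Z = R = 75 Ω
  C: Z = 1/(jωC) = -j/(ω·C) = 0 - j585.6 Ω
Step 3 — Series combination: Z_total = R + C = 75 - j585.6 Ω = 590.3∠-82.7° Ω.
Step 4 — Power factor: PF = cos(φ) = Re(Z)/|Z| = 75/590.34 = 0.127.
Step 5 — Type: Im(Z) = -585.6 ⇒ leading (phase φ = -82.7°).

PF = 0.127 (leading, φ = -82.7°)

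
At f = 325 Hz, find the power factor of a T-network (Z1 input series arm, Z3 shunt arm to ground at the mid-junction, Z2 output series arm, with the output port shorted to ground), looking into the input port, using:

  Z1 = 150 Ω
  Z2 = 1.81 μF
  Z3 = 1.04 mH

Step 1 — Angular frequency: ω = 2π·f = 2π·325 = 2042 rad/s.
Step 2 — Component impedances:
  Z1: Z = R = 150 Ω
  Z2: Z = 1/(jωC) = -j/(ω·C) = 0 - j270.6 Ω
  Z3: Z = jωL = j·2042·0.00104 = 0 + j2.124 Ω
Step 3 — With the output port shorted to ground, the output series arm Z2 runs from the junction to ground; the shunt arm Z3 also runs from the junction to ground. They appear in parallel: Z3 || Z2 = 0 + j2.141 Ω.
Step 4 — Series with input arm Z1: Z_in = Z1 + (Z3 || Z2) = 150 + j2.141 Ω = 150∠0.8° Ω.
Step 5 — Power factor: PF = cos(φ) = Re(Z)/|Z| = 150/150.02 = 0.9999.
Step 6 — Type: Im(Z) = 2.141 ⇒ lagging (phase φ = 0.8°).

PF = 0.9999 (lagging, φ = 0.8°)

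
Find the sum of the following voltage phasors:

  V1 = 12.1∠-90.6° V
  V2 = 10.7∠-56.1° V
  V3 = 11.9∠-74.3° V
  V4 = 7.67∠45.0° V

Step 1 — Convert each phasor to rectangular form:
  V1 = 12.1·(cos(-90.6°) + j·sin(-90.6°)) = -0.1267 - j12.1 V
  V2 = 10.7·(cos(-56.1°) + j·sin(-56.1°)) = 5.968 - j8.881 V
  V3 = 11.9·(cos(-74.3°) + j·sin(-74.3°)) = 3.22 - j11.46 V
  V4 = 7.67·(cos(45.0°) + j·sin(45.0°)) = 5.424 + j5.424 V
Step 2 — Sum components: V_total = 14.48 - j27.01 V.
Step 3 — Convert to polar: |V_total| = 30.65 V, ∠V_total = -61.8°.

V_total = 30.65∠-61.8° V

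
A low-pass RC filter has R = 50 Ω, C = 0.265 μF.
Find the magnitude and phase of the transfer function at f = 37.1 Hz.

Step 1 — Angular frequency: ω = 2π·37.1 = 233.1 rad/s.
Step 2 — Transfer function: H(jω) = 1/(1 + jωRC).
Step 3 — Denominator: 1 + jωRC = 1 + j·233.1·50·2.65e-07 = 1 + j0.003089.
Step 4 — H = 1 - j0.003089.
Step 5 — Magnitude: |H| = 1 (-0.0 dB); phase: φ = -0.2°.

|H| = 1 (-0.0 dB), φ = -0.2°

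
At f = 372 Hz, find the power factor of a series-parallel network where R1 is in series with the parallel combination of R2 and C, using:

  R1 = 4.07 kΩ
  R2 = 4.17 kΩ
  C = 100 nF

Step 1 — Angular frequency: ω = 2π·f = 2π·372 = 2337 rad/s.
Step 2 — Component impedances:
  R1: Z = R = 4070 Ω
  R2: Z = R = 4170 Ω
  C: Z = 1/(jωC) = -j/(ω·C) = 0 - j4278 Ω
Step 3 — Parallel branch: R2 || C = 1/(1/R2 + 1/C) = 2138 - j2084 Ω.
Step 4 — Series with R1: Z_total = R1 + (R2 || C) = 6208 - j2084 Ω = 6549∠-18.6° Ω.
Step 5 — Power factor: PF = cos(φ) = Re(Z)/|Z| = 6208.5/6549 = 0.948.
Step 6 — Type: Im(Z) = -2084 ⇒ leading (phase φ = -18.6°).

PF = 0.948 (leading, φ = -18.6°)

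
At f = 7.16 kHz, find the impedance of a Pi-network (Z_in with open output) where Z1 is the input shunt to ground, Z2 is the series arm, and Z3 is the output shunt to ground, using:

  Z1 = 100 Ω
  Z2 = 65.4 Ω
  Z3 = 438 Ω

Step 1 — Angular frequency: ω = 2π·f = 2π·7160 = 4.499e+04 rad/s.
Step 2 — Component impedances:
  Z1: Z = R = 100 Ω
  Z2: Z = R = 65.4 Ω
  Z3: Z = R = 438 Ω
Step 3 — With open output, the series arm Z2 and the output shunt Z3 appear in series to ground: Z2 + Z3 = 503.4 Ω.
Step 4 — Parallel with input shunt Z1: Z_in = Z1 || (Z2 + Z3) = 83.43 Ω = 83.43∠0.0° Ω.

Z = 83.43 Ω = 83.43∠0.0° Ω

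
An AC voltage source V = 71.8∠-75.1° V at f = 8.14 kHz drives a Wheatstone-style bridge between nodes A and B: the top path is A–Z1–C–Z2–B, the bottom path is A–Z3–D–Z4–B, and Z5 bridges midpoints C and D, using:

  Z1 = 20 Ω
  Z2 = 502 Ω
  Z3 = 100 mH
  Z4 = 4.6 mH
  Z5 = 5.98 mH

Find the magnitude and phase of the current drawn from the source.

Step 1 — Angular frequency: ω = 2π·f = 2π·8140 = 5.115e+04 rad/s.
Step 2 — Component impedances:
  Z1: Z = R = 20 Ω
  Z2: Z = R = 502 Ω
  Z3: Z = jωL = j·5.115e+04·0.1 = 0 + j5115 Ω
  Z4: Z = jωL = j·5.115e+04·0.0046 = 0 + j235.3 Ω
  Z5: Z = jωL = j·5.115e+04·0.00598 = 0 + j305.8 Ω
Step 3 — Bridge requires nodal analysis (the Z5 bridge couples midpoints C and D, so the two paths cannot be reduced to a simple series/parallel combination). Setting node B to ground and injecting 1 A at node A, the 3-node admittance system at A, C, D solves to V_A = Z_AB = 280.6 + j251.9 Ω = 377.1∠41.9° Ω.
Step 4 — Source phasor: V = 71.8∠-75.1° V = 18.46 - j69.39 V.
Step 5 — Ohm's law: I = V / Z_total = (18.46 - j69.39) / (280.6 + j251.9) = -0.08649 - j0.1696 A.
Step 6 — Convert to polar: |I| = 0.1904 A, ∠I = -117.0°.

I = 0.1904∠-117.0° A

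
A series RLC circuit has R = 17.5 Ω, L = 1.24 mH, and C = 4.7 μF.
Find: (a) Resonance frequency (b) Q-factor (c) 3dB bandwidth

Step 1 — Resonance: ω₀ = 1/√(LC) = 1/√(0.00124·4.7e-06) = 1.31e+04 rad/s.
Step 2 — f₀ = ω₀/(2π) = 2085 Hz.
Step 3 — Series Q: Q = ω₀L/R = 1.31e+04·0.00124/17.5 = 0.9282.
Step 4 — Bandwidth: Δω = ω₀/Q = 1.411e+04 rad/s; BW = Δω/(2π) = 2246 Hz.

(a) f₀ = 2085 Hz  (b) Q = 0.9282  (c) BW = 2246 Hz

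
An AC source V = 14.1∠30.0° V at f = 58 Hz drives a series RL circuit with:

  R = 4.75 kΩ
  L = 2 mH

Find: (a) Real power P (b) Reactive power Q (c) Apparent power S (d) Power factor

Step 1 — Angular frequency: ω = 2π·f = 2π·58 = 364.4 rad/s.
Step 2 — Component impedances:
  R: Z = R = 4750 Ω
  L: Z = jωL = j·364.4·0.002 = 0 + j0.7288 Ω
Step 3 — Series combination: Z_total = R + L = 4750 + j0.7288 Ω = 4750∠0.0° Ω.
Step 4 — Source phasor: V = 14.1∠30.0° V = 12.21 + j7.05 V.
Step 5 — Current: I = V / Z = 0.002571 + j0.001484 A = 0.002968∠30.0° A.
Step 6 — Complex power: S = V·I* = 0.04185 + j6.422e-06 VA.
Step 7 — Real power: P = Re(S) = 0.04185 W.
Step 8 — Reactive power: Q = Im(S) = 6.422e-06 VAR.
Step 9 — Apparent power: |S| = 0.04185 VA.
Step 10 — Power factor: PF = P/|S| = 1 (lagging).

(a) P = 0.04185 W  (b) Q = 6.422e-06 VAR  (c) S = 0.04185 VA  (d) PF = 1 (lagging)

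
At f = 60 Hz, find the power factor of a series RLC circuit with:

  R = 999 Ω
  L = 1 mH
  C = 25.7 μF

Step 1 — Angular frequency: ω = 2π·f = 2π·60 = 377 rad/s.
Step 2 — Component impedances:
  R: Z = R = 999 Ω
  L: Z = jωL = j·377·0.001 = 0 + j0.377 Ω
  C: Z = 1/(jωC) = -j/(ω·C) = 0 - j103.2 Ω
Step 3 — Series combination: Z_total = R + L + C = 999 - j102.8 Ω = 1004∠-5.9° Ω.
Step 4 — Power factor: PF = cos(φ) = Re(Z)/|Z| = 999/1004.3 = 0.9947.
Step 5 — Type: Im(Z) = -102.8 ⇒ leading (phase φ = -5.9°).

PF = 0.9947 (leading, φ = -5.9°)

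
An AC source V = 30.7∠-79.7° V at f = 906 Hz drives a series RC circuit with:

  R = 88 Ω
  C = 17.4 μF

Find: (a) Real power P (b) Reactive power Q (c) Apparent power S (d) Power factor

Step 1 — Angular frequency: ω = 2π·f = 2π·906 = 5693 rad/s.
Step 2 — Component impedances:
  R: Z = R = 88 Ω
  C: Z = 1/(jωC) = -j/(ω·C) = 0 - j10.1 Ω
Step 3 — Series combination: Z_total = R + C = 88 - j10.1 Ω = 88.58∠-6.5° Ω.
Step 4 — Source phasor: V = 30.7∠-79.7° V = 5.489 - j30.21 V.
Step 5 — Current: I = V / Z = 0.1004 - j0.3317 A = 0.3466∠-73.2° A.
Step 6 — Complex power: S = V·I* = 10.57 - j1.213 VA.
Step 7 — Real power: P = Re(S) = 10.57 W.
Step 8 — Reactive power: Q = Im(S) = -1.213 VAR.
Step 9 — Apparent power: |S| = 10.64 VA.
Step 10 — Power factor: PF = P/|S| = 0.9935 (leading).

(a) P = 10.57 W  (b) Q = -1.213 VAR  (c) S = 10.64 VA  (d) PF = 0.9935 (leading)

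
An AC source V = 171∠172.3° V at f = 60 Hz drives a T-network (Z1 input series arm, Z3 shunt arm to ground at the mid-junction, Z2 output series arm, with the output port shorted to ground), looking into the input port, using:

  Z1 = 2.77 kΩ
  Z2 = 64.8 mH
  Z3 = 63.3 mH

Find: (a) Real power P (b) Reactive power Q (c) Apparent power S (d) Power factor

Step 1 — Angular frequency: ω = 2π·f = 2π·60 = 377 rad/s.
Step 2 — Component impedances:
  Z1: Z = R = 2770 Ω
  Z2: Z = jωL = j·377·0.0648 = 0 + j24.43 Ω
  Z3: Z = jωL = j·377·0.0633 = 0 + j23.86 Ω
Step 3 — With the output port shorted to ground, the output series arm Z2 runs from the junction to ground; the shunt arm Z3 also runs from the junction to ground. They appear in parallel: Z3 || Z2 = 0 + j12.07 Ω.
Step 4 — Series with input arm Z1: Z_in = Z1 + (Z3 || Z2) = 2770 + j12.07 Ω = 2770∠0.2° Ω.
Step 5 — Source phasor: V = 171∠172.3° V = -169.5 + j22.91 V.
Step 6 — Current: I = V / Z = -0.06114 + j0.008538 A = 0.06173∠172.1° A.
Step 7 — Complex power: S = V·I* = 10.56 + j0.046 VA.
Step 8 — Real power: P = Re(S) = 10.56 W.
Step 9 — Reactive power: Q = Im(S) = 0.046 VAR.
Step 10 — Apparent power: |S| = 10.56 VA.
Step 11 — Power factor: PF = P/|S| = 1 (lagging).

(a) P = 10.56 W  (b) Q = 0.046 VAR  (c) S = 10.56 VA  (d) PF = 1 (lagging)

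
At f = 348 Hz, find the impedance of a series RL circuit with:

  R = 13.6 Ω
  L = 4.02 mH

Step 1 — Angular frequency: ω = 2π·f = 2π·348 = 2187 rad/s.
Step 2 — Component impedances:
  R: Z = R = 13.6 Ω
  L: Z = jωL = j·2187·0.00402 = 0 + j8.79 Ω
Step 3 — Series combination: Z_total = R + L = 13.6 + j8.79 Ω = 16.19∠32.9° Ω.

Z = 13.6 + j8.79 Ω = 16.19∠32.9° Ω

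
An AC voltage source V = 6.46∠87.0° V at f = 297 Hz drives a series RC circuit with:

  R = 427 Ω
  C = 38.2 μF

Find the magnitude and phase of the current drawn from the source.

Step 1 — Angular frequency: ω = 2π·f = 2π·297 = 1866 rad/s.
Step 2 — Component impedances:
  R: Z = R = 427 Ω
  C: Z = 1/(jωC) = -j/(ω·C) = 0 - j14.03 Ω
Step 3 — Series combination: Z_total = R + C = 427 - j14.03 Ω = 427.2∠-1.9° Ω.
Step 4 — Source phasor: V = 6.46∠87.0° V = 0.3381 + j6.451 V.
Step 5 — Ohm's law: I = V / Z_total = (0.3381 + j6.451) / (427 - j14.03) = 0.0002951 + j0.01512 A.
Step 6 — Convert to polar: |I| = 0.01512 A, ∠I = 88.9°.

I = 0.01512∠88.9° A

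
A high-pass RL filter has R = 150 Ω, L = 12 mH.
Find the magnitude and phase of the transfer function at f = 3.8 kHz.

Step 1 — Angular frequency: ω = 2π·3800 = 2.388e+04 rad/s.
Step 2 — Transfer function: H(jω) = jωL/(R + jωL).
Step 3 — Numerator jωL = j·286.5; denominator R + jωL = 150 + j286.5.
Step 4 — H = 0.7849 + j0.4109.
Step 5 — Magnitude: |H| = 0.8859 (-1.1 dB); phase: φ = 27.6°.

|H| = 0.8859 (-1.1 dB), φ = 27.6°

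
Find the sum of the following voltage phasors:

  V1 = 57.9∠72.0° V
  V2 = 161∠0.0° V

Step 1 — Convert each phasor to rectangular form:
  V1 = 57.9·(cos(72.0°) + j·sin(72.0°)) = 17.89 + j55.07 V
  V2 = 161·(cos(0.0°) + j·sin(0.0°)) = 161 V
Step 2 — Sum components: V_total = 178.9 + j55.07 V.
Step 3 — Convert to polar: |V_total| = 187.2 V, ∠V_total = 17.1°.

V_total = 187.2∠17.1° V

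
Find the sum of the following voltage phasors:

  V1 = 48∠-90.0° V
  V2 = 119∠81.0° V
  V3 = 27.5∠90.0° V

Step 1 — Convert each phasor to rectangular form:
  V1 = 48·(cos(-90.0°) + j·sin(-90.0°)) = 0 - j48 V
  V2 = 119·(cos(81.0°) + j·sin(81.0°)) = 18.62 + j117.5 V
  V3 = 27.5·(cos(90.0°) + j·sin(90.0°)) = 0 + j27.5 V
Step 2 — Sum components: V_total = 18.62 + j97.03 V.
Step 3 — Convert to polar: |V_total| = 98.8 V, ∠V_total = 79.1°.

V_total = 98.8∠79.1° V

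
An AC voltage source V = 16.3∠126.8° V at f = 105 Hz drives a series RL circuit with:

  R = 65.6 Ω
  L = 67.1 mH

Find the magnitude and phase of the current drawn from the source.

Step 1 — Angular frequency: ω = 2π·f = 2π·105 = 659.7 rad/s.
Step 2 — Component impedances:
  R: Z = R = 65.6 Ω
  L: Z = jωL = j·659.7·0.0671 = 0 + j44.27 Ω
Step 3 — Series combination: Z_total = R + L = 65.6 + j44.27 Ω = 79.14∠34.0° Ω.
Step 4 — Source phasor: V = 16.3∠126.8° V = -9.764 + j13.05 V.
Step 5 — Ohm's law: I = V / Z_total = (-9.764 + j13.05) / (65.6 + j44.27) = -0.01002 + j0.2057 A.
Step 6 — Convert to polar: |I| = 0.206 A, ∠I = 92.8°.

I = 0.206∠92.8° A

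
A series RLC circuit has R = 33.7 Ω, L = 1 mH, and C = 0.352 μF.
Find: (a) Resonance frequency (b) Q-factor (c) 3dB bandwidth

Step 1 — Resonance condition Im(Z)=0 gives ω₀ = 1/√(LC).
Step 2 — ω₀ = 1/√(0.001·3.52e-07) = 5.33e+04 rad/s.
Step 3 — f₀ = ω₀/(2π) = 8483 Hz.
Step 4 — Series Q: Q = ω₀L/R = 5.33e+04·0.001/33.7 = 1.582.
Step 5 — 3dB bandwidth: Δω = ω₀/Q = 3.37e+04 rad/s; BW = Δω/(2π) = 5364 Hz.

(a) f₀ = 8483 Hz  (b) Q = 1.582  (c) BW = 5364 Hz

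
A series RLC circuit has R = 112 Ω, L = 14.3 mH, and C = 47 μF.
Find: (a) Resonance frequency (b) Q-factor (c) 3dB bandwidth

Step 1 — Resonance: ω₀ = 1/√(LC) = 1/√(0.0143·4.7e-05) = 1220 rad/s.
Step 2 — f₀ = ω₀/(2π) = 194.1 Hz.
Step 3 — Series Q: Q = ω₀L/R = 1220·0.0143/112 = 0.1557.
Step 4 — Bandwidth: Δω = ω₀/Q = 7832 rad/s; BW = Δω/(2π) = 1247 Hz.

(a) f₀ = 194.1 Hz  (b) Q = 0.1557  (c) BW = 1247 Hz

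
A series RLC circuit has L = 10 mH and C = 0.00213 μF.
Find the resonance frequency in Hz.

Step 1 — Resonance condition Im(Z)=0 gives ω₀ = 1/√(LC).
Step 2 — ω₀ = 1/√(0.01·2.13e-09) = 2.167e+05 rad/s.
Step 3 — f₀ = ω₀/(2π) = 3.449e+04 Hz.

f₀ = 3.449e+04 Hz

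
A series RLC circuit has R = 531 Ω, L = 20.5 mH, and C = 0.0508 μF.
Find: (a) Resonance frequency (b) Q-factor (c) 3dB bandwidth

Step 1 — Resonance: ω₀ = 1/√(LC) = 1/√(0.0205·5.08e-08) = 3.099e+04 rad/s.
Step 2 — f₀ = ω₀/(2π) = 4932 Hz.
Step 3 — Series Q: Q = ω₀L/R = 3.099e+04·0.0205/531 = 1.196.
Step 4 — Bandwidth: Δω = ω₀/Q = 2.59e+04 rad/s; BW = Δω/(2π) = 4123 Hz.

(a) f₀ = 4932 Hz  (b) Q = 1.196  (c) BW = 4123 Hz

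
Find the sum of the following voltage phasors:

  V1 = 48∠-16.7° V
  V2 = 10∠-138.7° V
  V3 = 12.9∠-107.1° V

Step 1 — Convert each phasor to rectangular form:
  V1 = 48·(cos(-16.7°) + j·sin(-16.7°)) = 45.98 - j13.79 V
  V2 = 10·(cos(-138.7°) + j·sin(-138.7°)) = -7.513 - j6.6 V
  V3 = 12.9·(cos(-107.1°) + j·sin(-107.1°)) = -3.793 - j12.33 V
Step 2 — Sum components: V_total = 34.67 - j32.72 V.
Step 3 — Convert to polar: |V_total| = 47.67 V, ∠V_total = -43.3°.

V_total = 47.67∠-43.3° V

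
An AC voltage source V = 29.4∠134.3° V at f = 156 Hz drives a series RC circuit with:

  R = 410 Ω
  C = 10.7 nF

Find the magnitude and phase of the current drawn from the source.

Step 1 — Angular frequency: ω = 2π·f = 2π·156 = 980.2 rad/s.
Step 2 — Component impedances:
  R: Z = R = 410 Ω
  C: Z = 1/(jωC) = -j/(ω·C) = 0 - j9.535e+04 Ω
Step 3 — Series combination: Z_total = R + C = 410 - j9.535e+04 Ω = 9.535e+04∠-89.8° Ω.
Step 4 — Source phasor: V = 29.4∠134.3° V = -20.53 + j21.04 V.
Step 5 — Ohm's law: I = V / Z_total = (-20.53 + j21.04) / (410 - j9.535e+04) = -0.0002216 - j0.0002144 A.
Step 6 — Convert to polar: |I| = 0.0003083 A, ∠I = -135.9°.

I = 0.0003083∠-135.9° A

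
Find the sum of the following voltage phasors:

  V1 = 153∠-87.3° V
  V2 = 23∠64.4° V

Step 1 — Convert each phasor to rectangular form:
  V1 = 153·(cos(-87.3°) + j·sin(-87.3°)) = 7.207 - j152.8 V
  V2 = 23·(cos(64.4°) + j·sin(64.4°)) = 9.938 + j20.74 V
Step 2 — Sum components: V_total = 17.15 - j132.1 V.
Step 3 — Convert to polar: |V_total| = 133.2 V, ∠V_total = -82.6°.

V_total = 133.2∠-82.6° V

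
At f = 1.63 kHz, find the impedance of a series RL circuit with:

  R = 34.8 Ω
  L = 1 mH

Step 1 — Angular frequency: ω = 2π·f = 2π·1630 = 1.024e+04 rad/s.
Step 2 — Component impedances:
  R: Z = R = 34.8 Ω
  L: Z = jωL = j·1.024e+04·0.001 = 0 + j10.24 Ω
Step 3 — Series combination: Z_total = R + L = 34.8 + j10.24 Ω = 36.28∠16.4° Ω.

Z = 34.8 + j10.24 Ω = 36.28∠16.4° Ω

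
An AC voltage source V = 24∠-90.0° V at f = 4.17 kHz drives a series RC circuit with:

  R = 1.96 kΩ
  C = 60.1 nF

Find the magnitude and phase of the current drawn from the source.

Step 1 — Angular frequency: ω = 2π·f = 2π·4170 = 2.62e+04 rad/s.
Step 2 — Component impedances:
  R: Z = R = 1960 Ω
  C: Z = 1/(jωC) = -j/(ω·C) = 0 - j635.1 Ω
Step 3 — Series combination: Z_total = R + C = 1960 - j635.1 Ω = 2060∠-18.0° Ω.
Step 4 — Source phasor: V = 24∠-90.0° V = 0 - j24 V.
Step 5 — Ohm's law: I = V / Z_total = (0 - j24) / (1960 - j635.1) = 0.00359 - j0.01108 A.
Step 6 — Convert to polar: |I| = 0.01165 A, ∠I = -72.0°.

I = 0.01165∠-72.0° A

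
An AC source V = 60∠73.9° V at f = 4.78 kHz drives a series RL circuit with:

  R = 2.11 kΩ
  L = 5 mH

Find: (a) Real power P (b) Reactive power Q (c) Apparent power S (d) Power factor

Step 1 — Angular frequency: ω = 2π·f = 2π·4780 = 3.003e+04 rad/s.
Step 2 — Component impedances:
  R: Z = R = 2110 Ω
  L: Z = jωL = j·3.003e+04·0.005 = 0 + j150.2 Ω
Step 3 — Series combination: Z_total = R + L = 2110 + j150.2 Ω = 2115∠4.1° Ω.
Step 4 — Source phasor: V = 60∠73.9° V = 16.64 + j57.65 V.
Step 5 — Current: I = V / Z = 0.009781 + j0.02662 A = 0.02836∠69.8° A.
Step 6 — Complex power: S = V·I* = 1.698 + j0.1208 VA.
Step 7 — Real power: P = Re(S) = 1.698 W.
Step 8 — Reactive power: Q = Im(S) = 0.1208 VAR.
Step 9 — Apparent power: |S| = 1.702 VA.
Step 10 — Power factor: PF = P/|S| = 0.9975 (lagging).

(a) P = 1.698 W  (b) Q = 0.1208 VAR  (c) S = 1.702 VA  (d) PF = 0.9975 (lagging)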